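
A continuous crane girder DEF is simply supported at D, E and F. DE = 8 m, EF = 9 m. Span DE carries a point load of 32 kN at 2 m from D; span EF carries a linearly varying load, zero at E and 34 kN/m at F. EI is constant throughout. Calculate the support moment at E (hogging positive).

M_E = 99.17 kN·m

Release continuity at E by inserting a hinge; the redundant is the internal moment M_E. The primary structure is two simply-supported spans DE and EF.
Rotations at E on the released spans (each span's end-slope, ×1/EI):
  span DE: point load 32 at a = 2: Pab(L + a)/(6LEI) = 80/EI
  span EF: triangular load, peak 34: 7w₀L³/(360EI) = 481.9/EI
  relative rotation θ_0 = (80 + 481.9)/EI = 562/EI
A unit hogging moment at E produces rotation L₁/(3EI) + L₂/(3EI) = 5.667/EI.
Compatibility: M_E·(L₁+L₂)/(3EI) = θ_0, giving M_E = 99.17 kN·m (hogging).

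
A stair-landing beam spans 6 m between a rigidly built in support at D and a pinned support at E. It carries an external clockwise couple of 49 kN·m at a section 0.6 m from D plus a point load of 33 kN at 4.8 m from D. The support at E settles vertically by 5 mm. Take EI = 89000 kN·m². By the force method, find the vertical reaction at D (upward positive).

Remove the prop at E; the released (primary) structure is a cantilever built in at D.
Deflection at E on the released cantilever, summing each load's contribution:
  clockwise couple 49 at a = 0.6: M₀a(2L − a)/(2EI) = 167.6/EI
  point load 33 at a = 4.8: Pa²(3L − a)/(6EI) = 1673/EI
  δ_0 = 1840/EI
Flexibility coefficient — unit upward force at E: δ_{EE} = L³/(3EI) = 72/EI.
With EI = 89000 kN·m²: δ_0 = 0.020677 m and δ_{EE} = 0.000809 m/kN.
Compatibility — the beam at E must follow the support down by 0.005 m: δ_0 − R_E·δ_{EE} = 0.005, so R_E = (0.020677 − 0.005)/0.000809 = 19.38 kN.
Vertical equilibrium: R_D = ΣP − R_E = 33 − 19.38 = 13.62 kN.

R_D = 13.62 kN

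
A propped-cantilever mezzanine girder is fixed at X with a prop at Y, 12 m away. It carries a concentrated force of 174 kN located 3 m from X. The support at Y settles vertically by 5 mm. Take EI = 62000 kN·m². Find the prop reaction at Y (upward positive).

Take the reaction at Y as the redundant and release it; the primary structure is a cantilever fixed at X.
Downward deflection at the released point Y due to the loads:
  point load 174 at a = 3: Pa²(3L − a)/(6EI) = 8613/EI
Tip deflection under a unit load at Y: L³/(3EI) = 576/EI.
With EI = 62000 kN·m²: δ_0 = 0.13892 m and δ_{YY} = 0.00929 m/kN.
Compatibility — the beam at Y must follow the support down by 0.005 m: δ_0 − R_Y·δ_{YY} = 0.005, so R_Y = (0.13892 − 0.005)/0.00929 = 14.41 kN.

R_Y = 14.41 kN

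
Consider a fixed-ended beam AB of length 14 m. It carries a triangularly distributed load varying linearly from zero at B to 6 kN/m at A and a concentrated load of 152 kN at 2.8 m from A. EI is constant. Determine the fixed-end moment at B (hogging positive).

Take the two fixed-end moments M_A, M_B as redundants; the released structure is the simple span AB.
On the primary (simply-supported) span, the end slopes from the loading are:
  at A: triangular load, peak 6: w₀L³/(45EI) = 365.9/EI
  at B: triangular load, peak 6: 7w₀L³/(360EI) = 320.1/EI
  at A: point load 152 at a = 2.8: Pab(L + b)/(6LEI) = 1430/EI
  at B: point load 152 at a = 2.8: Pab(L + a)/(6LEI) = 953.3/EI
  θ_A0 = 1796/EI,  θ_B0 = 1273/EI
Flexibility coefficients: a unit moment at one end gives L/(3EI) there and L/(6EI) at the far end, so f₁₁ = f₂₂ = 4.667/EI and f₁₂ = f₂₁ = 2.333/EI.
Compatibility — zero rotation at each built-in end:
  4.667 M_A + 2.333 M_B = 1796
  2.333 M_A + 4.667 M_B = 1273
Solving the pair gives M_A = 331.2 kN·m and M_B = 107.3 kN·m (hogging).

M_B = 107.3 kN·m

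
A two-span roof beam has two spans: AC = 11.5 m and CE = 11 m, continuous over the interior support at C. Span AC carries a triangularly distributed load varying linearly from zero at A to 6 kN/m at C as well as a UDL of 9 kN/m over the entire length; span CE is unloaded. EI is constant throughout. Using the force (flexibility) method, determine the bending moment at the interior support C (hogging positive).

Insert a hinge at C; M_C is the redundant, and each span becomes simply supported.
Rotations at C on the released spans (each span's end-slope, ×1/EI):
  span AC: triangular load, peak 6: w₀L³/(45EI) = 202.8/EI
  span AC: UDL 9: wL³/(24EI) = 570.3/EI
  relative rotation θ_0 = (773.1 + 0)/EI = 773.1/EI
A unit hogging moment at C produces rotation L₁/(3EI) + L₂/(3EI) = 7.5/EI.
Compatibility: M_C·(L₁+L₂)/(3EI) = θ_0, giving M_C = 103.1 kN·m (hogging).

M_C = 103.1 kN·m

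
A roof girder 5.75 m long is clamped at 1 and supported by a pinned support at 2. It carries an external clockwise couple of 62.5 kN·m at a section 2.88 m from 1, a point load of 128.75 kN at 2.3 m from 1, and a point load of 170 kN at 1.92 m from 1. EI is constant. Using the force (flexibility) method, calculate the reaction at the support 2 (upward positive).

Choose R_2 as the redundant. The primary structure is the cantilever fixed at 1.
Downward deflection at the released point 2 due to the loads:
  clockwise couple 62.5 at a = 2.88: M₀a(2L − a)/(2EI) = 775.8/EI
  point load 128.75 at a = 2.3: Pa²(3L − a)/(6EI) = 1697/EI
  point load 170 at a = 1.92: Pa²(3L − a)/(6EI) = 1601/EI
  δ_0 = 4074/EI
Flexibility coefficient — unit upward force at 2: δ_{22} = L³/(3EI) = 63.37/EI.
Compatibility at 2: δ_0 − R_2·δ_{22} = 0, so R_2 = 4074/63.37 = 64.29 kN.

R_2 = 64.29 kN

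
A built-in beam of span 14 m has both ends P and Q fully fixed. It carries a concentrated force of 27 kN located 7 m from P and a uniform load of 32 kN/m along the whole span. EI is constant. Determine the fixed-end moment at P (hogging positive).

M_P = 569.9 kN·m

Take the two fixed-end moments M_P, M_Q as redundants; the released structure is the simple span PQ.
End rotations of the released simple span under the applied load (×1/EI):
  at P: point load 27 at a = 7: Pab(L + b)/(6LEI) = 330.8/EI
  at Q: point load 27 at a = 7: Pab(L + a)/(6LEI) = 330.8/EI
  at P: UDL 32: wL³/(24EI) = 3659/EI
  at Q: UDL 32: wL³/(24EI) = 3659/EI
  θ_P0 = 3989/EI,  θ_Q0 = 3989/EI
Flexibility coefficients: a unit moment at one end gives L/(3EI) there and L/(6EI) at the far end, so f₁₁ = f₂₂ = 4.667/EI and f₁₂ = f₂₁ = 2.333/EI.
Compatibility — zero rotation at each built-in end:
  4.667 M_P + 2.333 M_Q = 3989
  2.333 M_P + 4.667 M_Q = 3989
Solving the pair gives M_P = 569.9 kN·m and M_Q = 569.9 kN·m (hogging).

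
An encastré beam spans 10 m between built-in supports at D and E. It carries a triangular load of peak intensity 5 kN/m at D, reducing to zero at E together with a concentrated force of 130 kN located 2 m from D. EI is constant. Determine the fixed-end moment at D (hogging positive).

M_D = 191.4 kN·m

Take the two fixed-end moments M_D, M_E as redundants; the released structure is the simple span DE.
Simple-span end rotations at D and E under the given loads:
  at D: triangular load, peak 5: w₀L³/(45EI) = 111.1/EI
  at E: triangular load, peak 5: 7w₀L³/(360EI) = 97.22/EI
  at D: point load 130 at a = 2: Pab(L + b)/(6LEI) = 624/EI
  at E: point load 130 at a = 2: Pab(L + a)/(6LEI) = 416/EI
  θ_D0 = 735.1/EI,  θ_E0 = 513.2/EI
Flexibility coefficients: a unit moment at one end gives L/(3EI) there and L/(6EI) at the far end, so f₁₁ = f₂₂ = 3.333/EI and f₁₂ = f₂₁ = 1.667/EI.
Compatibility — zero rotation at each built-in end:
  3.333 M_D + 1.667 M_E = 735.1
  1.667 M_D + 3.333 M_E = 513.2
Solving the pair gives M_D = 191.4 kN·m and M_E = 58.27 kN·m (hogging).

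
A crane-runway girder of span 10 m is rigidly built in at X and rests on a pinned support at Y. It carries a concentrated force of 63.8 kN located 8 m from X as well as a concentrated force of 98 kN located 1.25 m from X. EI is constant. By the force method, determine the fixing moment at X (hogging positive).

M_X = 161.7 kN·m

Choose R_Y as the redundant. The primary structure is the cantilever fixed at X.
Downward deflection at the released point Y due to the loads:
  point load 63.8 at a = 8: Pa²(3L − a)/(6EI) = 14972/EI
  point load 98 at a = 1.25: Pa²(3L − a)/(6EI) = 733.7/EI
  δ_0 = 15705/EI
Tip deflection under a unit load at Y: L³/(3EI) = 333.3/EI.
The prop prevents deflection at Y: R_Y = δ_0/δ_{YY} = 15705/333.3 = 47.12 kN.
Moment equilibrium about X: M_X = Σ(load moments about X) − R_Y·L = 632.9 − 47.12×10 = 161.7 kN·m.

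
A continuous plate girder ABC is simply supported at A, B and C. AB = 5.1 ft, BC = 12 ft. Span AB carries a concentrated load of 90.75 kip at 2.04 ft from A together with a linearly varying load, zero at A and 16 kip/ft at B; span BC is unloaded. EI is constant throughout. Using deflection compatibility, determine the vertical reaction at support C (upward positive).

Take M_B as the redundant. Released structure: two simple spans AB and BC with a hinge at B.
Discontinuity in slope at B on the released structure — sum the simple-span end rotations:
  span AB: point load 90.75 at a = 2.04: Pab(L + a)/(6LEI) = 132.2/EI
  span AB: triangular load, peak 16: w₀L³/(45EI) = 47.16/EI
  relative rotation θ_0 = (179.3 + 0)/EI = 179.3/EI
A unit hogging moment at B produces rotation L₁/(3EI) + L₂/(3EI) = 5.7/EI.
Slope continuity at B: θ_0 = M_B·5.7/EI, so M_B = 179.3/5.7 = 31.46 kip·ft (hogging).
Span BC, ΣM about C: R_B^{BC}·12 = 0 + 31.46, so R_B^{BC} = 2.622 kip and R_C = 0 − 2.622 = -2.622 kip.

R_C = -2.622 kip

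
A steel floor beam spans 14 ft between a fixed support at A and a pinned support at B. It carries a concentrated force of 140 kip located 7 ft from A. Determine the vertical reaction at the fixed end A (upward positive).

Release the roller at B. Primary structure: cantilever fixed at A.
Primary-structure tip deflection at B by superposition:
  point load 140 at a = 7: Pa²(3L − a)/(6EI) = 40017/EI
Tip deflection under a unit load at B: L³/(3EI) = 914.7/EI.
The prop prevents deflection at B: R_B = δ_0/δ_{BB} = 40017/914.7 = 43.75 kip.
Vertical equilibrium: R_A = ΣP − R_B = 140 − 43.75 = 96.25 kip.

R_A = 96.25 kip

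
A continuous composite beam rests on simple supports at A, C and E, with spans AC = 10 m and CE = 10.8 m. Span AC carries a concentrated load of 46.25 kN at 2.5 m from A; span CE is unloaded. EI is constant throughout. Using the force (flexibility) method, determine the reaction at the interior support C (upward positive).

Release continuity at C by inserting a hinge; the redundant is the internal moment M_C. The primary structure is two simply-supported spans AC and CE.
End slopes at the hinge C, treating each span as simply supported:
  span AC: point load 46.25 at a = 2.5: Pab(L + a)/(6LEI) = 180.7/EI
  relative rotation θ_0 = (180.7 + 0)/EI = 180.7/EI
A unit hogging moment at C produces rotation L₁/(3EI) + L₂/(3EI) = 6.933/EI.
Slope continuity at C: θ_0 = M_C·6.933/EI, so M_C = 180.7/6.933 = 26.06 kN·m (hogging).
Span AC, ΣM about A with M_C applied at C: R_C^{AC}·10 = 115.6 + 26.06, so R_C^{AC} = 14.17 kN and R_A = 46.25 − 14.17 = 32.08 kN.
Span CE, ΣM about E: R_C^{CE}·10.8 = 0 + 26.06, so R_C^{CE} = 2.413 kN and R_E = 0 − 2.413 = -2.413 kN.
R_C = 14.17 + 2.413 = 16.58 kN.

R_C = 16.58 kN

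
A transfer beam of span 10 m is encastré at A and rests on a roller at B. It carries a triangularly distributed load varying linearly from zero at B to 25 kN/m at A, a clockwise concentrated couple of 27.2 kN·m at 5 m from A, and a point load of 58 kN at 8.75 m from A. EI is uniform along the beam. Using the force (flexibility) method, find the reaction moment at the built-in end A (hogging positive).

M_A = 199 kN·m

Release the roller at B. Primary structure: cantilever fixed at A.
Primary-structure tip deflection at B by superposition:
  triangular load, peak 25 at the fixed end: w₀L⁴/(30EI) = 8333/EI
  clockwise couple 27.2 at a = 5: M₀a(2L − a)/(2EI) = 1020/EI
  point load 58 at a = 8.75: Pa²(3L − a)/(6EI) = 15727/EI
  δ_0 = 25081/EI
Tip deflection under a unit load at B: L³/(3EI) = 333.3/EI.
The prop prevents deflection at B: R_B = δ_0/δ_{BB} = 25081/333.3 = 75.24 kN.
Moment equilibrium about A: M_A = Σ(load moments about A) − R_B·L = 951.4 − 75.24×10 = 199 kN·m.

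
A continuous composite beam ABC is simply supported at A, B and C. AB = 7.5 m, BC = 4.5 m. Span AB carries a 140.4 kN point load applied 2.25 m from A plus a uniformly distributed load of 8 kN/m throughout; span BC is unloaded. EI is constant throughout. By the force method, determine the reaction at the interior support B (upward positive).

Take M_B as the redundant. Released structure: two simple spans AB and BC with a hinge at B.
End slopes at the hinge B, treating each span as simply supported:
  span AB: point load 140.4 at a = 2.25: Pab(L + a)/(6LEI) = 359.3/EI
  span AB: UDL 8: wL³/(24EI) = 140.6/EI
  relative rotation θ_0 = (500 + 0)/EI = 500/EI
A unit hogging moment at B produces rotation L₁/(3EI) + L₂/(3EI) = 4/EI.
Compatibility: M_B·(L₁+L₂)/(3EI) = θ_0, giving M_B = 125 kN·m (hogging).
Span AB, ΣM about A with M_B applied at B: R_B^{AB}·7.5 = 540.9 + 125, so R_B^{AB} = 88.79 kN and R_A = 200.4 − 88.79 = 111.6 kN.
Span BC, ΣM about C: R_B^{BC}·4.5 = 0 + 125, so R_B^{BC} = 27.78 kN and R_C = 0 − 27.78 = -27.78 kN.
R_B = 88.79 + 27.78 = 116.6 kN.

R_B = 116.6 kN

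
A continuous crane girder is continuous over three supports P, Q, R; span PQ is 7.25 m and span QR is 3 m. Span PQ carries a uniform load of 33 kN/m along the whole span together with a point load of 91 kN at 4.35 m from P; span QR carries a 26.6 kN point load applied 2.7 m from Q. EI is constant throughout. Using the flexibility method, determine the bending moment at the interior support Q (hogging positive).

M_Q = 244.1 kN·m

Take M_Q as the redundant. Released structure: two simple spans PQ and QR with a hinge at Q.
Rotations at Q on the released spans (each span's end-slope, ×1/EI):
  span PQ: UDL 33: wL³/(24EI) = 524/EI
  span PQ: point load 91 at a = 4.35: Pab(L + a)/(6LEI) = 306.1/EI
  span QR: point load 26.6 at a = 2.7: Pab(L + b)/(6LEI) = 3.95/EI
  relative rotation θ_0 = (830.1 + 3.95)/EI = 834.1/EI
A unit hogging moment at Q produces rotation L₁/(3EI) + L₂/(3EI) = 3.417/EI.
Compatibility: M_Q·(L₁+L₂)/(3EI) = θ_0, giving M_Q = 244.1 kN·m (hogging).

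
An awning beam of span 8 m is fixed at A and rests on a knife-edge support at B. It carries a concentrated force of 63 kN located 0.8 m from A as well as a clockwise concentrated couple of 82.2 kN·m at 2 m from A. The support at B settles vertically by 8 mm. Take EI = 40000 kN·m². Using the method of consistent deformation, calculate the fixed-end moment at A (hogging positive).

M_A = 86.35 kN·m

Release the roller at B. Primary structure: cantilever fixed at A.
Deflection at B on the released cantilever, summing each load's contribution:
  point load 63 at a = 0.8: Pa²(3L − a)/(6EI) = 155.9/EI
  clockwise couple 82.2 at a = 2: M₀a(2L − a)/(2EI) = 1151/EI
  δ_0 = 1307/EI
Tip deflection under a unit load at B: L³/(3EI) = 170.7/EI.
With EI = 40000 kN·m²: δ_0 = 0.032668 m and δ_{BB} = 0.004267 m/kN.
Compatibility — the beam at B must follow the support down by 0.008 m: δ_0 − R_B·δ_{BB} = 0.008, so R_B = (0.032668 − 0.008)/0.004267 = 5.781 kN.
Moment equilibrium about A: M_A = Σ(load moments about A) − R_B·L = 132.6 − 5.781×8 = 86.35 kN·m.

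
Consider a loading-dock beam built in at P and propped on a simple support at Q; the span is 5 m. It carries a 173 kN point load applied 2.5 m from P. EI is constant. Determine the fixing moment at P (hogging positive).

Remove the prop at Q; the released (primary) structure is a cantilever built in at P.
Deflection at Q on the released cantilever, summing each load's contribution:
  point load 173 at a = 2.5: Pa²(3L − a)/(6EI) = 2253/EI
Tip deflection under a unit load at Q: L³/(3EI) = 41.67/EI.
Compatibility at Q: δ_0 − R_Q·δ_{QQ} = 0, so R_Q = 2253/41.67 = 54.06 kN.
Moment equilibrium about P: M_P = Σ(load moments about P) − R_Q·L = 432.5 − 54.06×5 = 162.2 kN·m.

M_P = 162.2 kN·m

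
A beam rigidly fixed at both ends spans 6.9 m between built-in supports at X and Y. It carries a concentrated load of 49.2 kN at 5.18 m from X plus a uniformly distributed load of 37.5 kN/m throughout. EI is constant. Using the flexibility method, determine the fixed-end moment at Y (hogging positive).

M_Y = 196.5 kN·m

Take the two fixed-end moments M_X, M_Y as redundants; the released structure is the simple span XY.
Simple-span end rotations at X and Y under the given loads:
  at X: point load 49.2 at a = 5.18: Pab(L + b)/(6LEI) = 91.27/EI
  at Y: point load 49.2 at a = 5.18: Pab(L + a)/(6LEI) = 127.9/EI
  at X: UDL 37.5: wL³/(24EI) = 513.3/EI
  at Y: UDL 37.5: wL³/(24EI) = 513.3/EI
  θ_X0 = 604.6/EI,  θ_Y0 = 641.2/EI
Flexibility coefficients: a unit moment at one end gives L/(3EI) there and L/(6EI) at the far end, so f₁₁ = f₂₂ = 2.3/EI and f₁₂ = f₂₁ = 1.15/EI.
Compatibility — zero rotation at each built-in end:
  2.3 M_X + 1.15 M_Y = 604.6
  1.15 M_X + 2.3 M_Y = 641.2
Solving the pair gives M_X = 164.6 kN·m and M_Y = 196.5 kN·m (hogging).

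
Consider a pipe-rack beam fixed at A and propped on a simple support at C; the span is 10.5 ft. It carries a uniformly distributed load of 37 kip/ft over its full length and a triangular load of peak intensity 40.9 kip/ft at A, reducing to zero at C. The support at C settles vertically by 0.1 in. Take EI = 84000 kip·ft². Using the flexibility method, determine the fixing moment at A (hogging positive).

M_A = 829.6 kip·ft

Remove the prop at C; the released (primary) structure is a cantilever built in at A.
Free-end deflection of the primary structure under the applied loading (downward +):
  UDL 37: wL⁴/(8EI) = 56217/EI
  triangular load, peak 40.9 at the fixed end: w₀L⁴/(30EI) = 16571/EI
  δ_0 = 72789/EI
Flexibility coefficient — unit upward force at C: δ_{CC} = L³/(3EI) = 385.9/EI.
With EI = 84000 kip·ft²: δ_0 = 0.86653 ft and δ_{CC} = 0.004594 ft/kip.
Compatibility — the beam at C must follow the support down by 0.008333 ft: δ_0 − R_C·δ_{CC} = 0.008333, so R_C = (0.86653 − 0.008333)/0.004594 = 186.8 kip.
Moment equilibrium about A: M_A = Σ(load moments about A) − R_C·L = 2791 − 186.8×10.5 = 829.6 kip·ft.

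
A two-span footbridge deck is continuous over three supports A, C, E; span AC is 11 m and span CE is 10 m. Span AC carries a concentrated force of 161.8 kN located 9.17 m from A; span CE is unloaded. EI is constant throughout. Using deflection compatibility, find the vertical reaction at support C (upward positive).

R_C = 157.5 kN

Release continuity at C by inserting a hinge; the redundant is the internal moment M_C. The primary structure is two simply-supported spans AC and CE.
Rotations at C on the released spans (each span's end-slope, ×1/EI):
  span AC: point load 161.8 at a = 9.17: Pab(L + a)/(6LEI) = 829.8/EI
  relative rotation θ_0 = (829.8 + 0)/EI = 829.8/EI
A unit hogging moment at C produces rotation L₁/(3EI) + L₂/(3EI) = 7/EI.
Compatibility: M_C·(L₁+L₂)/(3EI) = θ_0, giving M_C = 118.5 kN·m (hogging).
Span AC, ΣM about A with M_C applied at C: R_C^{AC}·11 = 1484 + 118.5, so R_C^{AC} = 145.7 kN and R_A = 161.8 − 145.7 = 16.14 kN.
Span CE, ΣM about E: R_C^{CE}·10 = 0 + 118.5, so R_C^{CE} = 11.85 kN and R_E = 0 − 11.85 = -11.85 kN.
R_C = 145.7 + 11.85 = 157.5 kN.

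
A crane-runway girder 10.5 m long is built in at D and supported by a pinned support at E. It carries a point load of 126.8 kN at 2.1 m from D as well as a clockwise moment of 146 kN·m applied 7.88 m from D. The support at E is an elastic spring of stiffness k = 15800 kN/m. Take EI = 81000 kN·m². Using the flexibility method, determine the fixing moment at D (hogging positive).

Choose R_E as the redundant. The primary structure is the cantilever fixed at D.
Downward deflection at the released point E due to the loads:
  point load 126.8 at a = 2.1: Pa²(3L − a)/(6EI) = 2740/EI
  clockwise couple 146 at a = 7.88: M₀a(2L − a)/(2EI) = 7547/EI
  δ_0 = 10287/EI
Flexibility coefficient — unit upward force at E: δ_{EE} = L³/(3EI) = 385.9/EI.
With EI = 81000 kN·m²: δ_0 = 0.127 m and δ_{EE} = 0.004764 m/kN.
Compatibility — the spring shortens by R_E/k under the reaction it provides: δ_0 − R_E·δ_{EE} = R_E/k. With 1/k = 0.000063 m/kN, R_E = δ_0 / (δ_{EE} + 1/k) = 0.127 / (0.004764 + 0.000063) = 26.31 kN.
Moment equilibrium about D: M_D = Σ(load moments about D) − R_E·L = 412.3 − 26.31×10.5 = 136 kN·m.

M_D = 136 kN·m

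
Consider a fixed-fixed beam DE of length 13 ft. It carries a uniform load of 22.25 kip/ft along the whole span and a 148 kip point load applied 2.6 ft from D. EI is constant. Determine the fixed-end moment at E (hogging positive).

Release both end moments; the primary structure is a simply-supported span DE with redundants M_D and M_E.
Simple-span end rotations at D and E under the given loads:
  at D: UDL 22.25: wL³/(24EI) = 2037/EI
  at E: UDL 22.25: wL³/(24EI) = 2037/EI
  at D: point load 148 at a = 2.6: Pab(L + b)/(6LEI) = 1201/EI
  at E: point load 148 at a = 2.6: Pab(L + a)/(6LEI) = 800.4/EI
  θ_D0 = 3237/EI,  θ_E0 = 2837/EI
Flexibility coefficients: a unit moment at one end gives L/(3EI) there and L/(6EI) at the far end, so f₁₁ = f₂₂ = 4.333/EI and f₁₂ = f₂₁ = 2.167/EI.
Compatibility — zero rotation at each built-in end:
  4.333 M_D + 2.167 M_E = 3237
  2.167 M_D + 4.333 M_E = 2837
Solving the pair gives M_D = 559.6 kip·ft and M_E = 374.9 kip·ft (hogging).

M_E = 374.9 kip·ft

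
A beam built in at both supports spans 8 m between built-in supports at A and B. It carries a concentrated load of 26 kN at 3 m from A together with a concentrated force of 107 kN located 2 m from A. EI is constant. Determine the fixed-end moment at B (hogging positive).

Take the two fixed-end moments M_A, M_B as redundants; the released structure is the simple span AB.
Simple-span end rotations at A and B under the given loads:
  at A: point load 26 at a = 3: Pab(L + b)/(6LEI) = 105.6/EI
  at B: point load 26 at a = 3: Pab(L + a)/(6LEI) = 89.38/EI
  at A: point load 107 at a = 2: Pab(L + b)/(6LEI) = 374.5/EI
  at B: point load 107 at a = 2: Pab(L + a)/(6LEI) = 267.5/EI
  θ_A0 = 480.1/EI,  θ_B0 = 356.9/EI
Flexibility coefficients: a unit moment at one end gives L/(3EI) there and L/(6EI) at the far end, so f₁₁ = f₂₂ = 2.667/EI and f₁₂ = f₂₁ = 1.333/EI.
Compatibility — zero rotation at each built-in end:
  2.667 M_A + 1.333 M_B = 480.1
  1.333 M_A + 2.667 M_B = 356.9
Solving the pair gives M_A = 150.8 kN·m and M_B = 58.41 kN·m (hogging).

M_B = 58.41 kN·m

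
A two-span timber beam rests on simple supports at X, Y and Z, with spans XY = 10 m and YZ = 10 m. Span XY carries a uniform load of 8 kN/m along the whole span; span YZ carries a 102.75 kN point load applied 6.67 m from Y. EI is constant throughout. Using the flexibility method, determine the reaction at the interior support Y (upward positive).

Release continuity at Y by inserting a hinge; the redundant is the internal moment M_Y. The primary structure is two simply-supported spans XY and YZ.
End slopes at the hinge Y, treating each span as simply supported:
  span XY: UDL 8: wL³/(24EI) = 333.3/EI
  span YZ: point load 102.75 at a = 6.67: Pab(L + b)/(6LEI) = 507/EI
  relative rotation θ_0 = (333.3 + 507)/EI = 840.4/EI
A unit hogging moment at Y produces rotation L₁/(3EI) + L₂/(3EI) = 6.667/EI.
Compatibility: M_Y·(L₁+L₂)/(3EI) = θ_0, giving M_Y = 126.1 kN·m (hogging).
Span XY, ΣM about X with M_Y applied at Y: R_Y^{XY}·10 = 400 + 126.1, so R_Y^{XY} = 52.61 kN and R_X = 80 − 52.61 = 27.39 kN.
Span YZ, ΣM about Z: R_Y^{YZ}·10 = 342.2 + 126.1, so R_Y^{YZ} = 46.82 kN and R_Z = 102.8 − 46.82 = 55.93 kN.
R_Y = 52.61 + 46.82 = 99.43 kN.

R_Y = 99.43 kN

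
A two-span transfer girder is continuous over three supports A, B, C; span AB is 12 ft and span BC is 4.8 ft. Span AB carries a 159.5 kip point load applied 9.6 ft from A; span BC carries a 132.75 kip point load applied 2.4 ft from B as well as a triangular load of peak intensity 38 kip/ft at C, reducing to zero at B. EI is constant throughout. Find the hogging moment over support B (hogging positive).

Insert a hinge at B; M_B is the redundant, and each span becomes simply supported.
Rotations at B on the released spans (each span's end-slope, ×1/EI):
  span AB: point load 159.5 at a = 9.6: Pab(L + a)/(6LEI) = 1102/EI
  span BC: point load 132.75 at a = 2.4: Pab(L + b)/(6LEI) = 191.2/EI
  span BC: triangular load, peak 38: 7w₀L³/(360EI) = 81.72/EI
  relative rotation θ_0 = (1102 + 272.9)/EI = 1375/EI
A unit hogging moment at B produces rotation L₁/(3EI) + L₂/(3EI) = 5.6/EI.
Slope continuity at B: θ_0 = M_B·5.6/EI, so M_B = 1375/5.6 = 245.6 kip·ft (hogging).

M_B = 245.6 kip·ft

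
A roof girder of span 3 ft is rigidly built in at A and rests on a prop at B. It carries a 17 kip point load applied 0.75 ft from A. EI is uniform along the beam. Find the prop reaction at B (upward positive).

Release the roller at B. Primary structure: cantilever fixed at A.
Primary-structure tip deflection at B by superposition:
  point load 17 at a = 0.75: Pa²(3L − a)/(6EI) = 13.15/EI
Flexibility coefficient — unit upward force at B: δ_{BB} = L³/(3EI) = 9/EI.
The prop prevents deflection at B: R_B = δ_0/δ_{BB} = 13.15/9 = 1.461 kip.

R_B = 1.461 kip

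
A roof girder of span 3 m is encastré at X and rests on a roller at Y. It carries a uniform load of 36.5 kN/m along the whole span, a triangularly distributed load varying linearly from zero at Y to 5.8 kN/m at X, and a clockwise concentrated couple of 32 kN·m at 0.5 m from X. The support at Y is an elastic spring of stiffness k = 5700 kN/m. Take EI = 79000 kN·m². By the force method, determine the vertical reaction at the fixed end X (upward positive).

R_X = 99.42 kN

Take the reaction at Y as the redundant and release it; the primary structure is a cantilever fixed at X.
Primary-structure tip deflection at Y by superposition:
  UDL 36.5: wL⁴/(8EI) = 369.6/EI
  triangular load, peak 5.8 at the fixed end: w₀L⁴/(30EI) = 15.66/EI
  clockwise couple 32 at a = 0.5: M₀a(2L − a)/(2EI) = 44/EI
  δ_0 = 429.2/EI
Tip deflection under a unit load at Y: L³/(3EI) = 9/EI.
With EI = 79000 kN·m²: δ_0 = 0.005433 m and δ_{YY} = 0.000114 m/kN.
Compatibility — the spring shortens by R_Y/k under the reaction it provides: δ_0 − R_Y·δ_{YY} = R_Y/k. With 1/k = 0.000175 m/kN, R_Y = δ_0 / (δ_{YY} + 1/k) = 0.005433 / (0.000114 + 0.000175) = 18.78 kN.
Vertical equilibrium: R_X = ΣP − R_Y = 118.2 − 18.78 = 99.42 kN.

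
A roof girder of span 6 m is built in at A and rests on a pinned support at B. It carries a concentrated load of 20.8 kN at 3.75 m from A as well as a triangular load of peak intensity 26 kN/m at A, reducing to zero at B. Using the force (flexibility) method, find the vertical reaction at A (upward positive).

Remove the prop at B; the released (primary) structure is a cantilever built in at A.
Primary-structure tip deflection at B by superposition:
  point load 20.8 at a = 3.75: Pa²(3L − a)/(6EI) = 694.7/EI
  triangular load, peak 26 at the fixed end: w₀L⁴/(30EI) = 1123/EI
  δ_0 = 1818/EI
Flexibility coefficient — unit upward force at B: δ_{BB} = L³/(3EI) = 72/EI.
The prop prevents deflection at B: R_B = δ_0/δ_{BB} = 1818/72 = 25.25 kN.
Vertical equilibrium: R_A = ΣP − R_B = 98.8 − 25.25 = 73.55 kN.

R_A = 73.55 kN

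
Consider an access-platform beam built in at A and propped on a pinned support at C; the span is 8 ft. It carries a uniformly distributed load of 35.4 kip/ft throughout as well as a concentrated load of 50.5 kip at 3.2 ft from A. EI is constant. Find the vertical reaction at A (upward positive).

Take the reaction at C as the redundant and release it; the primary structure is a cantilever fixed at A.
Free-end deflection of the primary structure under the applied loading (downward +):
  UDL 35.4: wL⁴/(8EI) = 18125/EI
  point load 50.5 at a = 3.2: Pa²(3L − a)/(6EI) = 1793/EI
  δ_0 = 19917/EI
Tip deflection under a unit load at C: L³/(3EI) = 170.7/EI.
The prop prevents deflection at C: R_C = δ_0/δ_{CC} = 19917/170.7 = 116.7 kip.
Vertical equilibrium: R_A = ΣP − R_C = 333.7 − 116.7 = 217 kip.

R_A = 217 kip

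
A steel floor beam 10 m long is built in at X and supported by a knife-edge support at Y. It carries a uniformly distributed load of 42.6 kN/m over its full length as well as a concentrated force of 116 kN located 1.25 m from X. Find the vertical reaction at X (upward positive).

R_X = 379.6 kN

Release the roller at Y. Primary structure: cantilever fixed at X.
Downward deflection at the released point Y due to the loads:
  UDL 42.6: wL⁴/(8EI) = 53250/EI
  point load 116 at a = 1.25: Pa²(3L − a)/(6EI) = 868.5/EI
  δ_0 = 54118/EI
Tip deflection under a unit load at Y: L³/(3EI) = 333.3/EI.
The prop prevents deflection at Y: R_Y = δ_0/δ_{YY} = 54118/333.3 = 162.4 kN.
Vertical equilibrium: R_X = ΣP − R_Y = 542 − 162.4 = 379.6 kN.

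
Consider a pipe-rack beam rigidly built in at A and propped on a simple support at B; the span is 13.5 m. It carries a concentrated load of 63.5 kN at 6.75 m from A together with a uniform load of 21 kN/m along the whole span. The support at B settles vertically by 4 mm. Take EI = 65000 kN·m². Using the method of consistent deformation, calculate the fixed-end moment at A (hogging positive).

M_A = 643.4 kN·m

Choose R_B as the redundant. The primary structure is the cantilever fixed at A.
Free-end deflection of the primary structure under the applied loading (downward +):
  point load 63.5 at a = 6.75: Pa²(3L − a)/(6EI) = 16274/EI
  UDL 21: wL⁴/(8EI) = 87190/EI
  δ_0 = 103464/EI
Tip deflection under a unit load at B: L³/(3EI) = 820.1/EI.
With EI = 65000 kN·m²: δ_0 = 1.5918 m and δ_{BB} = 0.012617 m/kN.
Compatibility — the beam at B must follow the support down by 0.004 m: δ_0 − R_B·δ_{BB} = 0.004, so R_B = (1.5918 − 0.004)/0.012617 = 125.8 kN.
Moment equilibrium about A: M_A = Σ(load moments about A) − R_B·L = 2342 − 125.8×13.5 = 643.4 kN·m.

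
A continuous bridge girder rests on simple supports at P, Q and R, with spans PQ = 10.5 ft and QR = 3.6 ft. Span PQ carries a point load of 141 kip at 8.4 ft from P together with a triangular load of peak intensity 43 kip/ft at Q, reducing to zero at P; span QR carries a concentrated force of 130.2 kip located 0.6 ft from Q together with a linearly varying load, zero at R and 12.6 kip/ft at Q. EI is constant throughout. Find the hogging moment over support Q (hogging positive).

Take M_Q as the redundant. Released structure: two simple spans PQ and QR with a hinge at Q.
Discontinuity in slope at Q on the released structure — sum the simple-span end rotations:
  span PQ: point load 141 at a = 8.4: Pab(L + a)/(6LEI) = 746.2/EI
  span PQ: triangular load, peak 43: w₀L³/(45EI) = 1106/EI
  span QR: point load 130.2 at a = 0.6: Pab(L + b)/(6LEI) = 71.61/EI
  span QR: triangular load, peak 12.6: w₀L³/(45EI) = 13.06/EI
  relative rotation θ_0 = (1852 + 84.67)/EI = 1937/EI
A unit hogging moment at Q produces rotation L₁/(3EI) + L₂/(3EI) = 4.7/EI.
Compatibility: M_Q·(L₁+L₂)/(3EI) = θ_0, giving M_Q = 412.1 kip·ft (hogging).

M_Q = 412.1 kip·ft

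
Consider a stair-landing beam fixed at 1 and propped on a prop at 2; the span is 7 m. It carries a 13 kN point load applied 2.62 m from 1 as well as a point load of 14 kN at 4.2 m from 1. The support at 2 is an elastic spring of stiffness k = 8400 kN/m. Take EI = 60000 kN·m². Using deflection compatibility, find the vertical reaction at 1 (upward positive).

R_1 = 19.06 kN

Choose R_2 as the redundant. The primary structure is the cantilever fixed at 1.
Primary-structure tip deflection at 2 by superposition:
  point load 13 at a = 2.62: Pa²(3L − a)/(6EI) = 273.4/EI
  point load 14 at a = 4.2: Pa²(3L − a)/(6EI) = 691.5/EI
  δ_0 = 964.9/EI
Flexibility coefficient — unit upward force at 2: δ_{22} = L³/(3EI) = 114.3/EI.
With EI = 60000 kN·m²: δ_0 = 0.016081 m and δ_{22} = 0.001906 m/kN.
Compatibility — the spring shortens by R_2/k under the reaction it provides: δ_0 − R_2·δ_{22} = R_2/k. With 1/k = 0.000119 m/kN, R_2 = δ_0 / (δ_{22} + 1/k) = 0.016081 / (0.001906 + 0.000119) = 7.943 kN.
Vertical equilibrium: R_1 = ΣP − R_2 = 27 − 7.943 = 19.06 kN.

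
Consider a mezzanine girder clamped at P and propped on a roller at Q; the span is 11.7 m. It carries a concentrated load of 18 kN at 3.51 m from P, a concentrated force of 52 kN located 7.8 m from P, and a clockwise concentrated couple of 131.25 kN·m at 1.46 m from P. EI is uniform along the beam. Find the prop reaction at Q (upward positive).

R_Q = 33.09 kN

Choose R_Q as the redundant. The primary structure is the cantilever fixed at P.
Downward deflection at the released point Q due to the loads:
  point load 18 at a = 3.51: Pa²(3L − a)/(6EI) = 1168/EI
  point load 52 at a = 7.8: Pa²(3L − a)/(6EI) = 14395/EI
  clockwise couple 131.25 at a = 1.46: M₀a(2L − a)/(2EI) = 2102/EI
  δ_0 = 17664/EI
Flexibility coefficient — unit upward force at Q: δ_{QQ} = L³/(3EI) = 533.9/EI.
Compatibility at Q: δ_0 − R_Q·δ_{QQ} = 0, so R_Q = 17664/533.9 = 33.09 kN.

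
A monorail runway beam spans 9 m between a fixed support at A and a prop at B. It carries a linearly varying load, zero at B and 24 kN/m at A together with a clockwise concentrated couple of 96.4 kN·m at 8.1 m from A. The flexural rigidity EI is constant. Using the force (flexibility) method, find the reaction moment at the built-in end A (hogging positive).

Choose R_B as the redundant. The primary structure is the cantilever fixed at A.
Deflection at B on the released cantilever, summing each load's contribution:
  triangular load, peak 24 at the fixed end: w₀L⁴/(30EI) = 5249/EI
  clockwise couple 96.4 at a = 8.1: M₀a(2L − a)/(2EI) = 3865/EI
  δ_0 = 9114/EI
Flexibility coefficient — unit upward force at B: δ_{BB} = L³/(3EI) = 243/EI.
The prop prevents deflection at B: R_B = δ_0/δ_{BB} = 9114/243 = 37.51 kN.
Moment equilibrium about A: M_A = Σ(load moments about A) − R_B·L = 420.4 − 37.51×9 = 82.85 kN·m.

M_A = 82.85 kN·m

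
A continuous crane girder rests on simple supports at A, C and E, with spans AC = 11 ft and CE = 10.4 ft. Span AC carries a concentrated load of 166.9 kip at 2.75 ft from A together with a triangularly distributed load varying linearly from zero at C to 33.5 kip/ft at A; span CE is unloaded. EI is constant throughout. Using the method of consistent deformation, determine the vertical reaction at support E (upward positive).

R_E = -22.32 kip

Release continuity at C by inserting a hinge; the redundant is the internal moment M_C. The primary structure is two simply-supported spans AC and CE.
End slopes at the hinge C, treating each span as simply supported:
  span AC: point load 166.9 at a = 2.75: Pab(L + a)/(6LEI) = 788.9/EI
  span AC: triangular load, peak 33.5: 7w₀L³/(360EI) = 867/EI
  relative rotation θ_0 = (1656 + 0)/EI = 1656/EI
A unit hogging moment at C produces rotation L₁/(3EI) + L₂/(3EI) = 7.133/EI.
Compatibility: M_C·(L₁+L₂)/(3EI) = θ_0, giving M_C = 232.1 kip·ft (hogging).
Span CE, ΣM about E: R_C^{CE}·10.4 = 0 + 232.1, so R_C^{CE} = 22.32 kip and R_E = 0 − 22.32 = -22.32 kip.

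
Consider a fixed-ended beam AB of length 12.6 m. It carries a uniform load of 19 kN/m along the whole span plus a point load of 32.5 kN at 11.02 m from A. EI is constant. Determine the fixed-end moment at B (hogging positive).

M_B = 290.6 kN·m

Take the two fixed-end moments M_A, M_B as redundants; the released structure is the simple span AB.
Simple-span end rotations at A and B under the given loads:
  at A: UDL 19: wL³/(24EI) = 1584/EI
  at B: UDL 19: wL³/(24EI) = 1584/EI
  at A: point load 32.5 at a = 11.02: Pab(L + b)/(6LEI) = 106.1/EI
  at B: point load 32.5 at a = 11.02: Pab(L + a)/(6LEI) = 176.8/EI
  θ_A0 = 1690/EI,  θ_B0 = 1760/EI
Flexibility coefficients: a unit moment at one end gives L/(3EI) there and L/(6EI) at the far end, so f₁₁ = f₂₂ = 4.2/EI and f₁₂ = f₂₁ = 2.1/EI.
Compatibility — zero rotation at each built-in end:
  4.2 M_A + 2.1 M_B = 1690
  2.1 M_A + 4.2 M_B = 1760
Solving the pair gives M_A = 257 kN·m and M_B = 290.6 kN·m (hogging).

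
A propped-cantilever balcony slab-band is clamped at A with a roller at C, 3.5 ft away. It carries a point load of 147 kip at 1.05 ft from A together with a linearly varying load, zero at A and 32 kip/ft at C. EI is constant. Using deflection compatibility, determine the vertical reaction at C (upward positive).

Choose R_C as the redundant. The primary structure is the cantilever fixed at A.
Free-end deflection of the primary structure under the applied loading (downward +):
  point load 147 at a = 1.05: Pa²(3L − a)/(6EI) = 255.3/EI
  triangular load, peak 32 at the free end: 11w₀L⁴/(120EI) = 440.2/EI
  δ_0 = 695.4/EI
Tip deflection under a unit load at C: L³/(3EI) = 14.29/EI.
Compatibility at C: δ_0 − R_C·δ_{CC} = 0, so R_C = 695.4/14.29 = 48.66 kip.

R_C = 48.66 kip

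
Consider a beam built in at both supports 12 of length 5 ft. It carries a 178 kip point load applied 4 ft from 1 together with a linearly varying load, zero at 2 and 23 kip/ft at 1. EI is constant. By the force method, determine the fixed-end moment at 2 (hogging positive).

M_2 = 133.1 kip·ft

Take the two fixed-end moments M_1, M_2 as redundants; the released structure is the simple span 12.
Simple-span end rotations at 1 and 2 under the given loads:
  at 1: point load 178 at a = 4: Pab(L + b)/(6LEI) = 142.4/EI
  at 2: point load 178 at a = 4: Pab(L + a)/(6LEI) = 213.6/EI
  at 1: triangular load, peak 23: w₀L³/(45EI) = 63.89/EI
  at 2: triangular load, peak 23: 7w₀L³/(360EI) = 55.9/EI
  θ_10 = 206.3/EI,  θ_20 = 269.5/EI
Flexibility coefficients: a unit moment at one end gives L/(3EI) there and L/(6EI) at the far end, so f₁₁ = f₂₂ = 1.667/EI and f₁₂ = f₂₁ = 0.8333/EI.
Compatibility — zero rotation at each built-in end:
  1.667 M_1 + 0.8333 M_2 = 206.3
  0.8333 M_1 + 1.667 M_2 = 269.5
Solving the pair gives M_1 = 57.23 kip·ft and M_2 = 133.1 kip·ft (hogging).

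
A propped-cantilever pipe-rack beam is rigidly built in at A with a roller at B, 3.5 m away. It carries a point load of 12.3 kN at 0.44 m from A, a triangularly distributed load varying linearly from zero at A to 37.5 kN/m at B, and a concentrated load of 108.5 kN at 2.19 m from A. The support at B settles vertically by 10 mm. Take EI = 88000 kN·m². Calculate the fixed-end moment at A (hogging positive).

Choose R_B as the redundant. The primary structure is the cantilever fixed at A.
Free-end deflection of the primary structure under the applied loading (downward +):
  point load 12.3 at a = 0.44: Pa²(3L − a)/(6EI) = 3.993/EI
  triangular load, peak 37.5 at the free end: 11w₀L⁴/(120EI) = 515.8/EI
  point load 108.5 at a = 2.19: Pa²(3L − a)/(6EI) = 720.7/EI
  δ_0 = 1241/EI
Tip deflection under a unit load at B: L³/(3EI) = 14.29/EI.
With EI = 88000 kN·m²: δ_0 = 0.014097 m and δ_{BB} = 0.000162 m/kN.
Compatibility — the beam at B must follow the support down by 0.01 m: δ_0 − R_B·δ_{BB} = 0.01, so R_B = (0.014097 − 0.01)/0.000162 = 25.23 kN.
Moment equilibrium about A: M_A = Σ(load moments about A) − R_B·L = 396.2 − 25.23×3.5 = 307.9 kN·m.

M_A = 307.9 kN·m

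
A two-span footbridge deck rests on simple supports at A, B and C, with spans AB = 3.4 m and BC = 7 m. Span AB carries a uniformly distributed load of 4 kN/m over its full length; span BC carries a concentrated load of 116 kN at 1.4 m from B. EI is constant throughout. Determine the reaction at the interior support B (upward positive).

R_B = 134.8 kN

Release continuity at B by inserting a hinge; the redundant is the internal moment M_B. The primary structure is two simply-supported spans AB and BC.
Rotations at B on the released spans (each span's end-slope, ×1/EI):
  span AB: UDL 4: wL³/(24EI) = 6.551/EI
  span BC: point load 116 at a = 1.4: Pab(L + b)/(6LEI) = 272.8/EI
  relative rotation θ_0 = (6.551 + 272.8)/EI = 279.4/EI
A unit hogging moment at B produces rotation L₁/(3EI) + L₂/(3EI) = 3.467/EI.
Compatibility: M_B·(L₁+L₂)/(3EI) = θ_0, giving M_B = 80.59 kN·m (hogging).
Span AB, ΣM about A with M_B applied at B: R_B^{AB}·3.4 = 23.12 + 80.59, so R_B^{AB} = 30.5 kN and R_A = 13.6 − 30.5 = -16.9 kN.
Span BC, ΣM about C: R_B^{BC}·7 = 649.6 + 80.59, so R_B^{BC} = 104.3 kN and R_C = 116 − 104.3 = 11.69 kN.
R_B = 30.5 + 104.3 = 134.8 kN.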